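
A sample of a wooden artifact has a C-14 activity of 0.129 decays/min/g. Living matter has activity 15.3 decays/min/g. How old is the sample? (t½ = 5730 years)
Age = t½ × log₂(A₀/A) = 39480 years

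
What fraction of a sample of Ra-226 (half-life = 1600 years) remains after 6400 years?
N/N₀ = (1/2)^(t/t½) = 0.0625 = 6.25%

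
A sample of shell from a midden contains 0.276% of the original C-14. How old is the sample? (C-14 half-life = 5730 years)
Age = t½ × log₂(1/ratio) = 48710 years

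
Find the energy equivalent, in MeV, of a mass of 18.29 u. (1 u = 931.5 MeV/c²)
E = mc² = 17040 MeV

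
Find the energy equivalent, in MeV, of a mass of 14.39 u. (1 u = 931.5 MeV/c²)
E = mc² = 13400 MeV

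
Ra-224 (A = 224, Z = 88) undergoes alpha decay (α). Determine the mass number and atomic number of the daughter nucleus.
Daughter: A = 220, Z = 86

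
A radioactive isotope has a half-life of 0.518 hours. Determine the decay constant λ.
λ = ln(2)/t½ = 1.338 hour⁻¹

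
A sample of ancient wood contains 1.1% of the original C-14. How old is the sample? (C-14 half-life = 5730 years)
Age = t½ × log₂(1/ratio) = 37280 years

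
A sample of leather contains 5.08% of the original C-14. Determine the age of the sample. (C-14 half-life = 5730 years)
Age = t½ × log₂(1/ratio) = 24630 years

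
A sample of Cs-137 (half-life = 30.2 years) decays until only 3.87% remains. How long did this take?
t = t½ × log₂(N₀/N) = 141.7 years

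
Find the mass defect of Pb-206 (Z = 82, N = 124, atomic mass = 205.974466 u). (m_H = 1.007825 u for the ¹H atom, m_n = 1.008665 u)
Δm = Z·m_H + N·m_n − M = 1.742 u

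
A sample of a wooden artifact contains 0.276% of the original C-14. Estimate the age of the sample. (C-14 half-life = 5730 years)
Age = t½ × log₂(1/ratio) = 48710 years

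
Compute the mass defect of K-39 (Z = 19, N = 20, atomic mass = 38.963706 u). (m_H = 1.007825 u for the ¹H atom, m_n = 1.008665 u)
Δm = Z·m_H + N·m_n − M = 0.3583 u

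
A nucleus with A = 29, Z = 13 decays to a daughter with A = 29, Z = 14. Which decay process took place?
ΔA = 0, ΔZ = +1 ⇒ beta-minus decay (β⁻)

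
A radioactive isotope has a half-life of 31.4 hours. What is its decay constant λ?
λ = ln(2)/t½ = 0.02207 hour⁻¹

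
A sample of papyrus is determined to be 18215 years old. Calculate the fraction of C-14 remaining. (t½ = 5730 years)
N/N₀ = (1/2)^(t/t½) = 0.1104 = 11%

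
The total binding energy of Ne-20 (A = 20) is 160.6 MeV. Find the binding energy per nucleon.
B.E./A = 160.6/20 = 8.03 MeV/nucleon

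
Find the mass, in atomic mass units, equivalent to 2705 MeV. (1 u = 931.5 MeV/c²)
m = E/c² = 2.904 u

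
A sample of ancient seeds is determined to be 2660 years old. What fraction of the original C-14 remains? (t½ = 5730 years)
N/N₀ = (1/2)^(t/t½) = 0.7249 = 72.5%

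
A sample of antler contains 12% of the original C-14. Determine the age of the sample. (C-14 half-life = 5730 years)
Age = t½ × log₂(1/ratio) = 17530 years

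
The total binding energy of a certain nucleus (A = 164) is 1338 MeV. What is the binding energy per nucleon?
B.E./A = 1338/164 = 8.159 MeV/nucleon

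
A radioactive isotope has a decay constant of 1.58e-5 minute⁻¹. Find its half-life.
t½ = ln(2)/λ = 43870 minutes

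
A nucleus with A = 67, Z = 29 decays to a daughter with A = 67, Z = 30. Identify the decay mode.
ΔA = 0, ΔZ = +1 ⇒ beta-minus decay (β⁻)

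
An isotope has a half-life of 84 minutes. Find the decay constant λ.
λ = ln(2)/t½ = 0.008252 minute⁻¹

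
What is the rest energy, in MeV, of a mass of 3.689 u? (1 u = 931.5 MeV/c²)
E = mc² = 3436 MeV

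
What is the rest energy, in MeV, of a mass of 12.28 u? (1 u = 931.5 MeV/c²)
E = mc² = 11440 MeV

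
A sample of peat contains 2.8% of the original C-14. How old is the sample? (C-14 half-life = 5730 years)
Age = t½ × log₂(1/ratio) = 29560 years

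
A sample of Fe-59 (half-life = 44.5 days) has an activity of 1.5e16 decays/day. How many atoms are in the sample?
N = A/λ = 9.63e17 atoms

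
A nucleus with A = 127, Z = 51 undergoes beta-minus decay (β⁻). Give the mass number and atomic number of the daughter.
Daughter: A = 127, Z = 52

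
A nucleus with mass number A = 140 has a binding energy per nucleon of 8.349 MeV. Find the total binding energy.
B.E. = 8.349 × 140 = 1169 MeV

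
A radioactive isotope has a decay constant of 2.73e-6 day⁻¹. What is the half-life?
t½ = ln(2)/λ = 2.539e5 days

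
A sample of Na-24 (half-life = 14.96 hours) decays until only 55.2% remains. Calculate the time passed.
t = t½ × log₂(N₀/N) = 12.82 hours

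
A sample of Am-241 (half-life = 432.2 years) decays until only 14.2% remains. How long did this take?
t = t½ × log₂(N₀/N) = 1217 years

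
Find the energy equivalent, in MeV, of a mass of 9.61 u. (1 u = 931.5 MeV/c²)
E = mc² = 8952 MeV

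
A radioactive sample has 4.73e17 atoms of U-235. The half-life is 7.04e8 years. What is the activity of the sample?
A = λN = 4.657e8 decays/year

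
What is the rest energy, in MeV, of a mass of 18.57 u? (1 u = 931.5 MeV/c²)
E = mc² = 17300 MeV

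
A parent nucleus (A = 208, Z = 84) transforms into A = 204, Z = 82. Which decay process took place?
ΔA = -4, ΔZ = -2 ⇒ alpha decay (α)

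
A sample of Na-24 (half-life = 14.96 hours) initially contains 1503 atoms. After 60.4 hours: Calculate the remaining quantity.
N = N₀(1/2)^(t/t½) = 91.53 atoms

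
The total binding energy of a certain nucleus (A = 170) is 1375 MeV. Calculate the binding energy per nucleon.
B.E./A = 1375/170 = 8.088 MeV/nucleon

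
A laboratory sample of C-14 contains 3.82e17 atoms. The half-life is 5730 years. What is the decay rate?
A = λN = 4.621e13 decays/year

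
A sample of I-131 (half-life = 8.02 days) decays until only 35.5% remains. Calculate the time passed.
t = t½ × log₂(N₀/N) = 11.98 days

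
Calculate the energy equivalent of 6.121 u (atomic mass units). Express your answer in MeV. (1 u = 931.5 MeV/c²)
E = mc² = 5702 MeV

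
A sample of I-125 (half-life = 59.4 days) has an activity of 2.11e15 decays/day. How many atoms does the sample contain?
N = A/λ = 1.808e17 atoms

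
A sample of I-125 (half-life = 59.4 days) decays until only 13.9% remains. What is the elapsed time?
t = t½ × log₂(N₀/N) = 169.1 days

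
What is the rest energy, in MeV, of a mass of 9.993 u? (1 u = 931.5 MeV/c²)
E = mc² = 9308 MeV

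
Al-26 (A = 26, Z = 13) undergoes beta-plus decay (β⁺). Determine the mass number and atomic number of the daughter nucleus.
Daughter: A = 26, Z = 12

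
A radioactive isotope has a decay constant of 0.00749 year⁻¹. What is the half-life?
t½ = ln(2)/λ = 92.54 years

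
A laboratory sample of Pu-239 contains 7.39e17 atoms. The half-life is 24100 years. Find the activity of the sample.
A = λN = 2.125e13 decays/year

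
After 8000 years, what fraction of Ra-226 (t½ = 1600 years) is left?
N/N₀ = (1/2)^(t/t½) = 0.03125 = 3.12%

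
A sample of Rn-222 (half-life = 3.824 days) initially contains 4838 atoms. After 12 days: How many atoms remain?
N = N₀(1/2)^(t/t½) = 549.6 atoms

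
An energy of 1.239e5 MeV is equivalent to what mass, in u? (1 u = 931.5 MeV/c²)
m = E/c² = 133 u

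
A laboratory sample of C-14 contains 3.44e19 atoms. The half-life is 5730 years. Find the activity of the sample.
A = λN = 4.161e15 decays/year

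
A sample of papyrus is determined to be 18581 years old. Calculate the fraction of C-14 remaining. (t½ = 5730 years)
N/N₀ = (1/2)^(t/t½) = 0.1056 = 10.6%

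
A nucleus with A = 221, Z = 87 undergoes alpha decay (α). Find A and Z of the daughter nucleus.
Daughter: A = 217, Z = 85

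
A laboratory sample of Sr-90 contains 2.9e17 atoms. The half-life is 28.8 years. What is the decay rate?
A = λN = 6.98e15 decays/year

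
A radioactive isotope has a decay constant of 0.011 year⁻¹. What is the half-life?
t½ = ln(2)/λ = 63.01 years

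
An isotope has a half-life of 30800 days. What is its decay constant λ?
λ = ln(2)/t½ = 2.25e-5 day⁻¹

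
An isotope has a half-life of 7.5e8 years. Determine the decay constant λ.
λ = ln(2)/t½ = 9.242e-10 year⁻¹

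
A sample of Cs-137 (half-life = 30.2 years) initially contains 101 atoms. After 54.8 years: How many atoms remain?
N = N₀(1/2)^(t/t½) = 28.71 atoms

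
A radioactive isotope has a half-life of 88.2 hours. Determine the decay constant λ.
λ = ln(2)/t½ = 0.007859 hour⁻¹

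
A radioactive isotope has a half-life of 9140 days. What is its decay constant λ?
λ = ln(2)/t½ = 7.584e-5 day⁻¹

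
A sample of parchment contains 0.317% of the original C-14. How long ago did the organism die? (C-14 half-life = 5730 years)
Age = t½ × log₂(1/ratio) = 47570 years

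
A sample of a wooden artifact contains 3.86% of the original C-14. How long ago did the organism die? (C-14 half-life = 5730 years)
Age = t½ × log₂(1/ratio) = 26900 years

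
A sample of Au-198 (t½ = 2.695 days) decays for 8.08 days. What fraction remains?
N/N₀ = (1/2)^(t/t½) = 0.1252 = 12.5%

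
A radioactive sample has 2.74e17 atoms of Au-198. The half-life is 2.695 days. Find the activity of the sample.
A = λN = 7.047e16 decays/day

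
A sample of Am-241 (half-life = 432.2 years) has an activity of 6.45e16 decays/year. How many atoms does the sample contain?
N = A/λ = 4.022e19 atoms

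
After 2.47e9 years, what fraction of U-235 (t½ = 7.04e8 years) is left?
N/N₀ = (1/2)^(t/t½) = 0.08787 = 8.79%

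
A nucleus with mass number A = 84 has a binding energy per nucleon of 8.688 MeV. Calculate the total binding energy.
B.E. = 8.688 × 84 = 729.8 MeV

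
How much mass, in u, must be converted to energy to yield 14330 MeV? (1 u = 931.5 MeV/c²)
m = E/c² = 15.38 u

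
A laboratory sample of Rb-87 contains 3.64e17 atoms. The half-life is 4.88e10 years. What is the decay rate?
A = λN = 5.17e6 decays/year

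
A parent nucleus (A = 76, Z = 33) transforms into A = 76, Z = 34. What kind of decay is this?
ΔA = 0, ΔZ = +1 ⇒ beta-minus decay (β⁻)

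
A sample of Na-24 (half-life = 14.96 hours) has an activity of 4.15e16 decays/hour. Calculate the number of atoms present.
N = A/λ = 8.957e17 atoms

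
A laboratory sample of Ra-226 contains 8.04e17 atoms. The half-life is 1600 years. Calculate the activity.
A = λN = 3.483e14 decays/year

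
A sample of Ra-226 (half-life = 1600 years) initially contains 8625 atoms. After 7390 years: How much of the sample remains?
N = N₀(1/2)^(t/t½) = 351.1 atoms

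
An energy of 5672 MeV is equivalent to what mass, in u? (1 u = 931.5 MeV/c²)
m = E/c² = 6.089 u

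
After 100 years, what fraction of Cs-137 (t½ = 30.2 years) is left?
N/N₀ = (1/2)^(t/t½) = 0.1007 = 10.1%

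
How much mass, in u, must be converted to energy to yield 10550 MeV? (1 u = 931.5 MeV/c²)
m = E/c² = 11.33 u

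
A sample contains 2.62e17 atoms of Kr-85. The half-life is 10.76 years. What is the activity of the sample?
A = λN = 1.688e16 decays/year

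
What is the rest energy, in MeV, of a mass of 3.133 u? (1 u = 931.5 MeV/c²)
E = mc² = 2918 MeV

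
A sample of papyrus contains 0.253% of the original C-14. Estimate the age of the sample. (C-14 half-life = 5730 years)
Age = t½ × log₂(1/ratio) = 49430 years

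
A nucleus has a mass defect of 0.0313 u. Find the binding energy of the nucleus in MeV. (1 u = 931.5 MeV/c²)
B.E. = Δm × 931.5 = 29.16 MeV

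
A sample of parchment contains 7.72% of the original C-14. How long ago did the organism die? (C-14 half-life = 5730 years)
Age = t½ × log₂(1/ratio) = 21170 years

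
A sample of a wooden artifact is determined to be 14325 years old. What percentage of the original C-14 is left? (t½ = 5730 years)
N/N₀ = (1/2)^(t/t½) = 0.1768 = 17.7%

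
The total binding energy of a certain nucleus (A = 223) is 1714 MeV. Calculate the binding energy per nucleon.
B.E./A = 1714/223 = 7.686 MeV/nucleon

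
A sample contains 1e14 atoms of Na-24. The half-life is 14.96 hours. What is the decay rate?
A = λN = 4.633e12 decays/hour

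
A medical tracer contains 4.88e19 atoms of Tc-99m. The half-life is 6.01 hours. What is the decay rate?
A = λN = 5.628e18 decays/hour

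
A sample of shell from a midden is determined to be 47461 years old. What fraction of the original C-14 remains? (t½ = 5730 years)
N/N₀ = (1/2)^(t/t½) = 0.003211 = 0.321%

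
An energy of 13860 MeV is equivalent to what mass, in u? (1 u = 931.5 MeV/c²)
m = E/c² = 14.88 u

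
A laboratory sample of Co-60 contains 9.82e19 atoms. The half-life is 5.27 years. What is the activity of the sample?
A = λN = 1.292e19 decays/year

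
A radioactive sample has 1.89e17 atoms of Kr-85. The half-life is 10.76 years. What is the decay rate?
A = λN = 1.218e16 decays/year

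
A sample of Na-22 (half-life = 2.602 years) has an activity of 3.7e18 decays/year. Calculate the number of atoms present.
N = A/λ = 1.389e19 atoms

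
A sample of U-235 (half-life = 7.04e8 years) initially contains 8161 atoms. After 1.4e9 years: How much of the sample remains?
N = N₀(1/2)^(t/t½) = 2056 atoms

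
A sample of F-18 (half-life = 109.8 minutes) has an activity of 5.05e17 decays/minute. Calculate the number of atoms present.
N = A/λ = 8e19 atoms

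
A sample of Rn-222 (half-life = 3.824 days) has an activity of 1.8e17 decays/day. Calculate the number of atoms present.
N = A/λ = 9.93e17 atoms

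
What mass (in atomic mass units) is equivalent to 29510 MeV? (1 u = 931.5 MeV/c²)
m = E/c² = 31.68 u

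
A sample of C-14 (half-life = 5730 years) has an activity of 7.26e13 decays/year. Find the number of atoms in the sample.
N = A/λ = 6.002e17 atoms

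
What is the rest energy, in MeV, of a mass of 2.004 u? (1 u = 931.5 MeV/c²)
E = mc² = 1867 MeV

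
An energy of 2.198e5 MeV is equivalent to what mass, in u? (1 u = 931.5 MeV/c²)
m = E/c² = 236 u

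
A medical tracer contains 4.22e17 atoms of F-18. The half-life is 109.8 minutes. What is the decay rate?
A = λN = 2.664e15 decays/minute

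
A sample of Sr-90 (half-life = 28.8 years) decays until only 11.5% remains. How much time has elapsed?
t = t½ × log₂(N₀/N) = 89.86 years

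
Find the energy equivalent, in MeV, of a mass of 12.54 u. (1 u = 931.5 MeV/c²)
E = mc² = 11680 MeV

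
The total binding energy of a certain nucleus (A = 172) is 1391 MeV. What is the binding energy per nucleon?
B.E./A = 1391/172 = 8.087 MeV/nucleon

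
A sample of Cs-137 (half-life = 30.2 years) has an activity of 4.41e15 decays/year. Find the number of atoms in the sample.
N = A/λ = 1.921e17 atoms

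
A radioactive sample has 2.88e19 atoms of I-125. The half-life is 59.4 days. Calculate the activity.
A = λN = 3.361e17 decays/day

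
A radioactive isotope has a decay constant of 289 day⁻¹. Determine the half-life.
t½ = ln(2)/λ = 0.002398 days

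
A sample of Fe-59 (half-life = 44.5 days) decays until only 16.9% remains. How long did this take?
t = t½ × log₂(N₀/N) = 114.1 days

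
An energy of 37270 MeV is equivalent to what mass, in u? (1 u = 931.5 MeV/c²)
m = E/c² = 40.01 u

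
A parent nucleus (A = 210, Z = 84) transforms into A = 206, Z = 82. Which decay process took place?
ΔA = -4, ΔZ = -2 ⇒ alpha decay (α)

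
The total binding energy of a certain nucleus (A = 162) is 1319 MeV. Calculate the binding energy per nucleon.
B.E./A = 1319/162 = 8.142 MeV/nucleon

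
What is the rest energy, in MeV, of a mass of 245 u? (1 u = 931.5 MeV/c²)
E = mc² = 2.282e5 MeV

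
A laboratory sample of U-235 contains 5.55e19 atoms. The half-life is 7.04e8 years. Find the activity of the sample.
A = λN = 5.464e10 decays/year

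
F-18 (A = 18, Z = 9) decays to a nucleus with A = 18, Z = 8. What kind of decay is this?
ΔA = 0, ΔZ = -1 ⇒ beta-plus decay (β⁺) or electron capture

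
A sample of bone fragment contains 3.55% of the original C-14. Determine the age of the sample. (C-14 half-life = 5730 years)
Age = t½ × log₂(1/ratio) = 27600 years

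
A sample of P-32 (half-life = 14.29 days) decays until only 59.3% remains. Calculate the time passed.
t = t½ × log₂(N₀/N) = 10.77 days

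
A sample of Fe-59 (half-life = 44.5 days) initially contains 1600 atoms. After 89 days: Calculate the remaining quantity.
N = N₀(1/2)^(t/t½) = 400 atoms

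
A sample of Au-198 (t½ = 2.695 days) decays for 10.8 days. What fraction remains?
N/N₀ = (1/2)^(t/t½) = 0.06218 = 6.22%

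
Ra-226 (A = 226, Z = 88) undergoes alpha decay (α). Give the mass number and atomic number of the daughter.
Daughter: A = 222, Z = 86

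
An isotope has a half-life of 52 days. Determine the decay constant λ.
λ = ln(2)/t½ = 0.01333 day⁻¹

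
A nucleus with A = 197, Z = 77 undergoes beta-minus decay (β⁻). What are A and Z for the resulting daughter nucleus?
Daughter: A = 197, Z = 78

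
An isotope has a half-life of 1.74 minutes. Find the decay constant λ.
λ = ln(2)/t½ = 0.3984 minute⁻¹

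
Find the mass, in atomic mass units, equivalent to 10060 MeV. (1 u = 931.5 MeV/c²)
m = E/c² = 10.8 u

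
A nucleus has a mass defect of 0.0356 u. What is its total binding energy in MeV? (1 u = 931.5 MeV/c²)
B.E. = Δm × 931.5 = 33.16 MeV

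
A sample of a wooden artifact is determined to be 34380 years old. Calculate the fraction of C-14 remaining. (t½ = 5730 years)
N/N₀ = (1/2)^(t/t½) = 0.01562 = 1.56%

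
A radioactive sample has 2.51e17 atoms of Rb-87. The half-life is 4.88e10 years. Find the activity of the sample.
A = λN = 3.565e6 decays/year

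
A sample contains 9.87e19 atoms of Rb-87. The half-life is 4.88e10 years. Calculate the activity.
A = λN = 1.402e9 decays/year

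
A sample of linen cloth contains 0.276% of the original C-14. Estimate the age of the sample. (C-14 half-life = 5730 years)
Age = t½ × log₂(1/ratio) = 48710 years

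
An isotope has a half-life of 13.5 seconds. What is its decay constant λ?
λ = ln(2)/t½ = 0.05134 second⁻¹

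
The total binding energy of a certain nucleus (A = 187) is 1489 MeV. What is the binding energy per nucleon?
B.E./A = 1489/187 = 7.963 MeV/nucleon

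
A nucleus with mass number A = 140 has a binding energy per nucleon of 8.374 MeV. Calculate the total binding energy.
B.E. = 8.374 × 140 = 1172 MeV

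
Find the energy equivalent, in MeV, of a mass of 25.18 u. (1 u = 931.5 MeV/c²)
E = mc² = 23460 MeV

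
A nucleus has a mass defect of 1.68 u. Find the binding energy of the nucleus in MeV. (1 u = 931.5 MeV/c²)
B.E. = Δm × 931.5 = 1565 MeV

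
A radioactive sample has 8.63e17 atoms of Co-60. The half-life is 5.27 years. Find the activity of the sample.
A = λN = 1.135e17 decays/year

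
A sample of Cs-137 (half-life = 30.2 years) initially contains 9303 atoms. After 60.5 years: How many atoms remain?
N = N₀(1/2)^(t/t½) = 2320 atoms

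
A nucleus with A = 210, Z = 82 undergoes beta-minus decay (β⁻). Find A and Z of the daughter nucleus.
Daughter: A = 210, Z = 83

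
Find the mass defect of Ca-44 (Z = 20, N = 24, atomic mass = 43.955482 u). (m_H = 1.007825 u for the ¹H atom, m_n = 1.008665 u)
Δm = Z·m_H + N·m_n − M = 0.409 u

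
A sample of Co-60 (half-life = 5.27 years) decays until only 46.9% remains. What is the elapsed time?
t = t½ × log₂(N₀/N) = 5.757 years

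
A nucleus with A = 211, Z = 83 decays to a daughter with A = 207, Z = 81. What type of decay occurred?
ΔA = -4, ΔZ = -2 ⇒ alpha decay (α)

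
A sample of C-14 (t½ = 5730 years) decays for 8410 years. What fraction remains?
N/N₀ = (1/2)^(t/t½) = 0.3616 = 36.2%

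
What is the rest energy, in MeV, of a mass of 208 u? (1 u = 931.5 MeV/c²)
E = mc² = 1.938e5 MeV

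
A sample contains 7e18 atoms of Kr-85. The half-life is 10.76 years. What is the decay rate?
A = λN = 4.509e17 decays/year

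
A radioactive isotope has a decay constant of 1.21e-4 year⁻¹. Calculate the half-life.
t½ = ln(2)/λ = 5728 years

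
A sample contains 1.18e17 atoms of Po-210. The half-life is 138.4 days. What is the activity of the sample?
A = λN = 5.91e14 decays/day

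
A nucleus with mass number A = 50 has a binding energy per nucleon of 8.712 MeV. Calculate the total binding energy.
B.E. = 8.712 × 50 = 435.6 MeV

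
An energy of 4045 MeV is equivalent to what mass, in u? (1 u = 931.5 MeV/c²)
m = E/c² = 4.342 u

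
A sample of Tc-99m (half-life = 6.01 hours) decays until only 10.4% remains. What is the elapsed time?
t = t½ × log₂(N₀/N) = 19.62 hours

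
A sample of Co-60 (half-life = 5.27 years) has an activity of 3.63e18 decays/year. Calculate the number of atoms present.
N = A/λ = 2.76e19 atoms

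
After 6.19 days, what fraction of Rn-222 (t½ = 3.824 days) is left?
N/N₀ = (1/2)^(t/t½) = 0.3256 = 32.6%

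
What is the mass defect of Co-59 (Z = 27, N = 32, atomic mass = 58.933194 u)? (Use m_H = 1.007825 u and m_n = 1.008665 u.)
Δm = Z·m_H + N·m_n − M = 0.5554 u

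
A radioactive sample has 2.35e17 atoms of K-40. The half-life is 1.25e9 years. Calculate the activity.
A = λN = 1.303e8 decays/year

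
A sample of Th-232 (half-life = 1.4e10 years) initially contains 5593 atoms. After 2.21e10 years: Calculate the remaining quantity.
N = N₀(1/2)^(t/t½) = 1873 atoms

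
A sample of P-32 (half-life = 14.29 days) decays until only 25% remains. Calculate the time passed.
t = t½ × log₂(N₀/N) = 28.58 days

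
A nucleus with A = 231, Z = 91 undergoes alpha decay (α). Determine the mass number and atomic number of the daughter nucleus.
Daughter: A = 227, Z = 89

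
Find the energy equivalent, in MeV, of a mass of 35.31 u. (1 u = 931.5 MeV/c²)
E = mc² = 32890 MeV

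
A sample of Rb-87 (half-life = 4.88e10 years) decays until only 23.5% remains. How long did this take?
t = t½ × log₂(N₀/N) = 1.02e11 years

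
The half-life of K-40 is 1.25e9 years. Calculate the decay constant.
λ = ln(2)/t½ = 5.545e-10 year⁻¹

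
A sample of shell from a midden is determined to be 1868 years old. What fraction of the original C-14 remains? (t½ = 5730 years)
N/N₀ = (1/2)^(t/t½) = 0.7977 = 79.8%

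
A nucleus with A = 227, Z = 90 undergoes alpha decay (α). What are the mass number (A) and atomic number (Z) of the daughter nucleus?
Daughter: A = 223, Z = 88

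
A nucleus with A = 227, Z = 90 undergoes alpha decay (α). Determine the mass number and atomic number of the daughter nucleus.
Daughter: A = 223, Z = 88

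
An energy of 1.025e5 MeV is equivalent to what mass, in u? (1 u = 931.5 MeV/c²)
m = E/c² = 110 u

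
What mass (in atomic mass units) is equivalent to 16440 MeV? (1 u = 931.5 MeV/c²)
m = E/c² = 17.65 u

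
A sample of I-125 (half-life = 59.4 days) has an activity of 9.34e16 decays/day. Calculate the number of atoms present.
N = A/λ = 8.004e18 atoms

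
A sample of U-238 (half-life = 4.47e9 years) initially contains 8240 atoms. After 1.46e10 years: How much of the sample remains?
N = N₀(1/2)^(t/t½) = 856.4 atoms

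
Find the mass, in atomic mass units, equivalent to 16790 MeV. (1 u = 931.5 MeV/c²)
m = E/c² = 18.02 u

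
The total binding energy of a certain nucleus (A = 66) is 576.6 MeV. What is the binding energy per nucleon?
B.E./A = 576.6/66 = 8.736 MeV/nucleon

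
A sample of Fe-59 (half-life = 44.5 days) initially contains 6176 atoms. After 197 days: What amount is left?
N = N₀(1/2)^(t/t½) = 287.1 atoms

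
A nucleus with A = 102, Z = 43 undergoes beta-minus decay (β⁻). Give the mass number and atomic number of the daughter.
Daughter: A = 102, Z = 44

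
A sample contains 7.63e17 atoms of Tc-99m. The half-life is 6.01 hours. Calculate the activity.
A = λN = 8.8e16 decays/hour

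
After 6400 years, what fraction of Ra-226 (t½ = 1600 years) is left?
N/N₀ = (1/2)^(t/t½) = 0.0625 = 6.25%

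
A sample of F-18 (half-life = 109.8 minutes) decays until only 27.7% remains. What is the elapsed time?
t = t½ × log₂(N₀/N) = 203.4 minutes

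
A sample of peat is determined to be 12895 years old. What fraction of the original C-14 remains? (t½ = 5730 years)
N/N₀ = (1/2)^(t/t½) = 0.2102 = 21%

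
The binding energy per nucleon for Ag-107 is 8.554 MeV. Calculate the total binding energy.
B.E. = 8.554 × 107 = 915.3 MeV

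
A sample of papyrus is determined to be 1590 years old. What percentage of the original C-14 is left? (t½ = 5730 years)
N/N₀ = (1/2)^(t/t½) = 0.825 = 82.5%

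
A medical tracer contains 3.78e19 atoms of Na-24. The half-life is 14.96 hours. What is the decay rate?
A = λN = 1.751e18 decays/hour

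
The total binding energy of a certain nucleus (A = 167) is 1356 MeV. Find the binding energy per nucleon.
B.E./A = 1356/167 = 8.12 MeV/nucleon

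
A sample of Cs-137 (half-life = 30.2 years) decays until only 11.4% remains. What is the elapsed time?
t = t½ × log₂(N₀/N) = 94.61 years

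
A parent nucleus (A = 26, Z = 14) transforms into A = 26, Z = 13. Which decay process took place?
ΔA = 0, ΔZ = -1 ⇒ beta-plus decay (β⁺) or electron capture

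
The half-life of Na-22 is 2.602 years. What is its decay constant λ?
λ = ln(2)/t½ = 0.2664 year⁻¹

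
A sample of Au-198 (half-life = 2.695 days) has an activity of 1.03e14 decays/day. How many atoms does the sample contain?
N = A/λ = 4.005e14 atoms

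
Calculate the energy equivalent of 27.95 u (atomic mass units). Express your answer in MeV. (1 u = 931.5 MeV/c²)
E = mc² = 26040 MeV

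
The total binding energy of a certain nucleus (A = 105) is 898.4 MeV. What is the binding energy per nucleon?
B.E./A = 898.4/105 = 8.556 MeV/nucleon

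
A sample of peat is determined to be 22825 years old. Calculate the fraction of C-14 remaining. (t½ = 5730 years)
N/N₀ = (1/2)^(t/t½) = 0.06322 = 6.32%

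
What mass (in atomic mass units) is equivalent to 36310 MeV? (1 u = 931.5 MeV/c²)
m = E/c² = 38.98 u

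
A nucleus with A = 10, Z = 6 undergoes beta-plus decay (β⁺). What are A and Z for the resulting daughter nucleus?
Daughter: A = 10, Z = 5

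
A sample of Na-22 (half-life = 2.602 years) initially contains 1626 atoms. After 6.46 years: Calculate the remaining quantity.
N = N₀(1/2)^(t/t½) = 290.9 atoms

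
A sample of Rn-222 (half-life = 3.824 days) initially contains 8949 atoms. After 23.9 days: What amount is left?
N = N₀(1/2)^(t/t½) = 117.6 atoms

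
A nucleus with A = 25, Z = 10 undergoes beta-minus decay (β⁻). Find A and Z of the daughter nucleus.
Daughter: A = 25, Z = 11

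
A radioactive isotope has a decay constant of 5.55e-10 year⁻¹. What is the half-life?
t½ = ln(2)/λ = 1.249e9 years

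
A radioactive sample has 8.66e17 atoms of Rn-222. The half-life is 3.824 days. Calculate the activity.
A = λN = 1.57e17 decays/day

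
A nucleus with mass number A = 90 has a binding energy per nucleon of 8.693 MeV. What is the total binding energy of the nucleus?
B.E. = 8.693 × 90 = 782.4 MeV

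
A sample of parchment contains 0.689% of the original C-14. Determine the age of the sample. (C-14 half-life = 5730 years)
Age = t½ × log₂(1/ratio) = 41150 years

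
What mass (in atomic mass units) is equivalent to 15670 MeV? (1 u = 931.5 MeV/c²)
m = E/c² = 16.82 u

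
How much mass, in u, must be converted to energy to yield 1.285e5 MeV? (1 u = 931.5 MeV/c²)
m = E/c² = 137.9 u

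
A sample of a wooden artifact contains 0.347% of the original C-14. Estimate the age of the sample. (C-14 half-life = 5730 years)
Age = t½ × log₂(1/ratio) = 46820 years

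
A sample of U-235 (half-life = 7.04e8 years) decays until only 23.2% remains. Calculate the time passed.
t = t½ × log₂(N₀/N) = 1.484e9 years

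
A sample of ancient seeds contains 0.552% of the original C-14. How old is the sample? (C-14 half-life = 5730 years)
Age = t½ × log₂(1/ratio) = 42980 years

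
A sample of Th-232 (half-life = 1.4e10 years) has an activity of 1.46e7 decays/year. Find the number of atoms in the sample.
N = A/λ = 2.949e17 atoms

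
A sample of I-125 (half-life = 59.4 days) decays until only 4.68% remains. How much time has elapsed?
t = t½ × log₂(N₀/N) = 262.4 days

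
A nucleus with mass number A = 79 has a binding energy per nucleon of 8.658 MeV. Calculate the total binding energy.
B.E. = 8.658 × 79 = 684 MeV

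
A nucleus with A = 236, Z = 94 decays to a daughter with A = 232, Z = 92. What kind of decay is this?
ΔA = -4, ΔZ = -2 ⇒ alpha decay (α)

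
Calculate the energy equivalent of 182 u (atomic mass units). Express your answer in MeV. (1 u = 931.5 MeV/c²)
E = mc² = 1.695e5 MeV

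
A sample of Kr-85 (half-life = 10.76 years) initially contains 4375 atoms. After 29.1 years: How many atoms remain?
N = N₀(1/2)^(t/t½) = 671.2 atoms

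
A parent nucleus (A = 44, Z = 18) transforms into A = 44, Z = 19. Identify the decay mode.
ΔA = 0, ΔZ = +1 ⇒ beta-minus decay (β⁻)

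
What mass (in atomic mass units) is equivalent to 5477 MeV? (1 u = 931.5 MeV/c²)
m = E/c² = 5.88 u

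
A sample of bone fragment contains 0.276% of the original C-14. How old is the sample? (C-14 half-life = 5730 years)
Age = t½ × log₂(1/ratio) = 48710 years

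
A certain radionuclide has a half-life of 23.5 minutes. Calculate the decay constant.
λ = ln(2)/t½ = 0.0295 minute⁻¹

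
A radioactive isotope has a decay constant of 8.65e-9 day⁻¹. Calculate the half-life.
t½ = ln(2)/λ = 8.013e7 days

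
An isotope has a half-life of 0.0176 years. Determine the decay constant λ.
λ = ln(2)/t½ = 39.38 year⁻¹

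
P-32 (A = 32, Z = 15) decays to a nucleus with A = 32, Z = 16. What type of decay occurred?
ΔA = 0, ΔZ = +1 ⇒ beta-minus decay (β⁻)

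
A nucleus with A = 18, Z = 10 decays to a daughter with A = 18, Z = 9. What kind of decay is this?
ΔA = 0, ΔZ = -1 ⇒ beta-plus decay (β⁺) or electron capture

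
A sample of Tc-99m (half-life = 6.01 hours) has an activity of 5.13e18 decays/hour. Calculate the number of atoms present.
N = A/λ = 4.448e19 atoms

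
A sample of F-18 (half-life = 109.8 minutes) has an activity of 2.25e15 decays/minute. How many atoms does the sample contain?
N = A/λ = 3.564e17 atoms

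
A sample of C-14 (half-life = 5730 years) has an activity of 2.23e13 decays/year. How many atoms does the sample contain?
N = A/λ = 1.843e17 atoms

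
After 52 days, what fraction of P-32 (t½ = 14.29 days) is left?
N/N₀ = (1/2)^(t/t½) = 0.08027 = 8.03%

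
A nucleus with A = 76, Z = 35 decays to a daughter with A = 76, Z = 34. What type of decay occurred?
ΔA = 0, ΔZ = -1 ⇒ beta-plus decay (β⁺) or electron capture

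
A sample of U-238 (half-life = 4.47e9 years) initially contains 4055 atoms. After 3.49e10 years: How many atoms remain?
N = N₀(1/2)^(t/t½) = 18.1 atoms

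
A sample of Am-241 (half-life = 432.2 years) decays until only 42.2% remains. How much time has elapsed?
t = t½ × log₂(N₀/N) = 538 years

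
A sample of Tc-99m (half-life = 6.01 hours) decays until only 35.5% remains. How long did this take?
t = t½ × log₂(N₀/N) = 8.98 hours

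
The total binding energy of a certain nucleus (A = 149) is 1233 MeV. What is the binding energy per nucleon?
B.E./A = 1233/149 = 8.275 MeV/nucleon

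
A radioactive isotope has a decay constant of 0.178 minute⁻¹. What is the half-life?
t½ = ln(2)/λ = 3.894 minutes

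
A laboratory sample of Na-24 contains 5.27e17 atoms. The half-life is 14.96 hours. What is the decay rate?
A = λN = 2.442e16 decays/hour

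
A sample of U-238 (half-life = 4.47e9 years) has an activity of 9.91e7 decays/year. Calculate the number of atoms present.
N = A/λ = 6.391e17 atoms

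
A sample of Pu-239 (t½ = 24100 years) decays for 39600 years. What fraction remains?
N/N₀ = (1/2)^(t/t½) = 0.3202 = 32%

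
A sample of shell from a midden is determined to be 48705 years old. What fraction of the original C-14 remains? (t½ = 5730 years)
N/N₀ = (1/2)^(t/t½) = 0.002762 = 0.276%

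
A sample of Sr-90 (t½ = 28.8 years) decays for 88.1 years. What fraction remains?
N/N₀ = (1/2)^(t/t½) = 0.12 = 12%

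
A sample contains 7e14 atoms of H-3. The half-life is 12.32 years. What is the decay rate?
A = λN = 3.938e13 decays/year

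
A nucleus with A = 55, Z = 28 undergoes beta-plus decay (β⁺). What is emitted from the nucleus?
β⁺: positron (e⁺) + neutrino (νₑ)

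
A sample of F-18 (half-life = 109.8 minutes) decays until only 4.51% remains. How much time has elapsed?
t = t½ × log₂(N₀/N) = 490.9 minutes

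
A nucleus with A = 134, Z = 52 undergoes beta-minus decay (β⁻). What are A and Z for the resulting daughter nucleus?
Daughter: A = 134, Z = 53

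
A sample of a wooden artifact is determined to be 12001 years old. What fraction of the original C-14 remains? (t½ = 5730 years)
N/N₀ = (1/2)^(t/t½) = 0.2342 = 23.4%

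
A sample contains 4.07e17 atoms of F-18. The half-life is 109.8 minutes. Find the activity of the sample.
A = λN = 2.569e15 decays/minute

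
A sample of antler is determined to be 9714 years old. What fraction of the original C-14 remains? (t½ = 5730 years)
N/N₀ = (1/2)^(t/t½) = 0.3088 = 30.9%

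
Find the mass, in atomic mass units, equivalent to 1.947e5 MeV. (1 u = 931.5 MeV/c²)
m = E/c² = 209 u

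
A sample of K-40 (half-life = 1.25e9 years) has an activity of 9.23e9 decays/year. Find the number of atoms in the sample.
N = A/λ = 1.665e19 atoms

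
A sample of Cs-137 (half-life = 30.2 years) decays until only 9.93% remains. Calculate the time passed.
t = t½ × log₂(N₀/N) = 100.6 years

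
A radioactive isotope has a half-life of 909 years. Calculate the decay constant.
λ = ln(2)/t½ = 7.625e-4 year⁻¹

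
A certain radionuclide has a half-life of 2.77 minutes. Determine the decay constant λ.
λ = ln(2)/t½ = 0.2502 minute⁻¹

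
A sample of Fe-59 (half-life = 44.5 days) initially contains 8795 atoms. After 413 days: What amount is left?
N = N₀(1/2)^(t/t½) = 14.14 atoms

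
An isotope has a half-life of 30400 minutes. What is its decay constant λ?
λ = ln(2)/t½ = 2.28e-5 minute⁻¹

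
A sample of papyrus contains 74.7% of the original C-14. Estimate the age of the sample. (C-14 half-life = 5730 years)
Age = t½ × log₂(1/ratio) = 2411 years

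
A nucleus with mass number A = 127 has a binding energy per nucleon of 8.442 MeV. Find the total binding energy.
B.E. = 8.442 × 127 = 1072 MeV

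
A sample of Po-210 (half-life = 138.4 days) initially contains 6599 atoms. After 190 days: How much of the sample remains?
N = N₀(1/2)^(t/t½) = 2548 atoms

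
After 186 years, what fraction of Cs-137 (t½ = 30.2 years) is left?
N/N₀ = (1/2)^(t/t½) = 0.014 = 1.4%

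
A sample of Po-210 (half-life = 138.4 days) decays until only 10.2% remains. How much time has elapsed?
t = t½ × log₂(N₀/N) = 455.8 days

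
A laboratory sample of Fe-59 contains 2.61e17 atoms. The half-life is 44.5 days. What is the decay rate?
A = λN = 4.065e15 decays/day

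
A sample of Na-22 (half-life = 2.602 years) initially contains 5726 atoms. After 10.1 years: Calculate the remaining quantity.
N = N₀(1/2)^(t/t½) = 388.5 atoms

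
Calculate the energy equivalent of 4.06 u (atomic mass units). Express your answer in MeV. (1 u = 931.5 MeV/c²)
E = mc² = 3782 MeV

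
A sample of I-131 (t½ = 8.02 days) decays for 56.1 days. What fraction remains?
N/N₀ = (1/2)^(t/t½) = 0.00784 = 0.784%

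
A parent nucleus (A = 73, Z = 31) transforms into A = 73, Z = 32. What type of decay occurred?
ΔA = 0, ΔZ = +1 ⇒ beta-minus decay (β⁻)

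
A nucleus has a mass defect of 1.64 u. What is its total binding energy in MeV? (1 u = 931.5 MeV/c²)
B.E. = Δm × 931.5 = 1528 MeV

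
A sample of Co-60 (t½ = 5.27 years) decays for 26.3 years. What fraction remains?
N/N₀ = (1/2)^(t/t½) = 0.03146 = 3.15%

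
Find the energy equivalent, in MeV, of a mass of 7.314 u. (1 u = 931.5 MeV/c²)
E = mc² = 6813 MeV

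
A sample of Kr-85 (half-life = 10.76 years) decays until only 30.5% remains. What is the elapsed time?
t = t½ × log₂(N₀/N) = 18.43 years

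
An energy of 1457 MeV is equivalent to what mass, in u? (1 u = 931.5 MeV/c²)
m = E/c² = 1.564 u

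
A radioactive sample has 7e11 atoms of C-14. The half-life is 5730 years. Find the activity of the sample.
A = λN = 8.468e7 decays/year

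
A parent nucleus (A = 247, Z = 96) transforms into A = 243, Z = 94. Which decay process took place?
ΔA = -4, ΔZ = -2 ⇒ alpha decay (α)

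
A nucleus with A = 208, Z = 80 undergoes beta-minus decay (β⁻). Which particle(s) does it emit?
β⁻: electron (e⁻) + antineutrino (ν̄ₑ)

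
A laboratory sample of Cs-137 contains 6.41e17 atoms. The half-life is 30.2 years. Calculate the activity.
A = λN = 1.471e16 decays/year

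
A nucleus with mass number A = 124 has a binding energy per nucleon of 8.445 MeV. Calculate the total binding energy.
B.E. = 8.445 × 124 = 1047 MeV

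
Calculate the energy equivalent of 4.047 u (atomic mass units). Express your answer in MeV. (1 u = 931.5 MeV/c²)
E = mc² = 3770 MeV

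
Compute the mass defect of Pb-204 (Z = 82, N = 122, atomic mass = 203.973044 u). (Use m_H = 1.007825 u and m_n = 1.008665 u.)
Δm = Z·m_H + N·m_n − M = 1.726 u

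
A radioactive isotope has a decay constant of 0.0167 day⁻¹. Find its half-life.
t½ = ln(2)/λ = 41.51 days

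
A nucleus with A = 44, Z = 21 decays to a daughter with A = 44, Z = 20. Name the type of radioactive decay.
ΔA = 0, ΔZ = -1 ⇒ beta-plus decay (β⁺) or electron capture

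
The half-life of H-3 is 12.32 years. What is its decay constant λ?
λ = ln(2)/t½ = 0.05626 year⁻¹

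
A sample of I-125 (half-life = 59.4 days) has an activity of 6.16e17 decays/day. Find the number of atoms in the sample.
N = A/λ = 5.279e19 atoms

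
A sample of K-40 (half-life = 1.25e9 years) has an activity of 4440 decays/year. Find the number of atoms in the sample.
N = A/λ = 8.007e12 atoms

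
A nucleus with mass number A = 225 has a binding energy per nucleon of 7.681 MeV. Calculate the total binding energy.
B.E. = 7.681 × 225 = 1728 MeV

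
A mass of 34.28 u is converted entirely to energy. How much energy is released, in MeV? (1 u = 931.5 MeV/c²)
E = mc² = 31930 MeV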